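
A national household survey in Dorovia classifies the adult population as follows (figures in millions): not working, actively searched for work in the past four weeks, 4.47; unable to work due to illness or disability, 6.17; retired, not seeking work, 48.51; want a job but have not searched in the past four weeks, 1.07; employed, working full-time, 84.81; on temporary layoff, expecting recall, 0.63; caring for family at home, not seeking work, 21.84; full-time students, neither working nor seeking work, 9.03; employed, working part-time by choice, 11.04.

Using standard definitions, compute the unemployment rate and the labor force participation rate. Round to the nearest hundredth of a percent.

Unemployment rate ≈ 5.05%; labor force participation rate ≈ 53.82%.

Employed = 84.81 + 11.04 = 95.85 million.
Unemployed = 4.47 + 0.63 = 5.10 million (jobless and actively searching, or on temporary layoff).
Labor force = 95.85 + 5.10 = 100.95 million.
Not in labor force = 6.17 + 48.51 + 1.07 + 21.84 + 9.03 = 86.62 million (those not working and not actively searching are outside the labor force — including those who want a job but have given up searching).
Civilian working-age population = 100.95 + 86.62 = 187.57 million.
Unemployment rate = 5.10 / 100.95 = 5.05%.
Labor force participation rate = 100.95 / 187.57 = 53.82%.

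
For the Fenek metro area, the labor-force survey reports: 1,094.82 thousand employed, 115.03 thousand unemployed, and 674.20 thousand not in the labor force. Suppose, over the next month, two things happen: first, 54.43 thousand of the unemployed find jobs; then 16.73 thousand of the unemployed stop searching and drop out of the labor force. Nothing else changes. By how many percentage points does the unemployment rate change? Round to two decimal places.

Initially, labor force = 1,094.82 + 115.03 = 1,209.85 thousand, so u = 115.03/1,209.85 = 9.51%.
After the first change, unemployed falls and employed rises by 54.43; labor force unchanged → E = 1,149.25, U = 60.60, labor force = 1,209.85 thousand.
After the second change, unemployed and labor force both fall by 16.73 → E = 1,149.25, U = 43.87, labor force = 1,193.12 thousand.
New unemployment rate = 43.87 / 1,193.12 = 3.68%.
Change = 3.68% − 9.51% = −5.83 percentage points.

The unemployment rate changes by −5.83 percentage points.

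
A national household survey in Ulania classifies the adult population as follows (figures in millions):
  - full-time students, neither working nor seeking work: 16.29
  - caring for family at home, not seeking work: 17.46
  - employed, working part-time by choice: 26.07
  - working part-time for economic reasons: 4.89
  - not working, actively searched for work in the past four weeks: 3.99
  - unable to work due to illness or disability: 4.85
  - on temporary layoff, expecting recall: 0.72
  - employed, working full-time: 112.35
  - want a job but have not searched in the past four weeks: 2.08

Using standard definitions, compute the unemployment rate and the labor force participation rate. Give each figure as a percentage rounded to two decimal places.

Employed = 26.07 + 4.89 + 112.35 = 143.31 million (anyone who worked, including part-time for economic reasons, counts as employed).
Unemployed = 3.99 + 0.72 = 4.71 million (jobless and actively searching, or on temporary layoff).
Labor force = 143.31 + 4.71 = 148.02 million.
Not in labor force = 16.29 + 17.46 + 4.85 + 2.08 = 40.68 million (those not working and not actively searching are outside the labor force — including those who want a job but have given up searching).
Civilian working-age population = 148.02 + 40.68 = 188.70 million.
Unemployment rate = 4.71 / 148.02 = 3.18%.
Labor force participation rate = 148.02 / 188.70 = 78.44%.

Unemployment rate ≈ 3.18%; labor force participation rate ≈ 78.44%.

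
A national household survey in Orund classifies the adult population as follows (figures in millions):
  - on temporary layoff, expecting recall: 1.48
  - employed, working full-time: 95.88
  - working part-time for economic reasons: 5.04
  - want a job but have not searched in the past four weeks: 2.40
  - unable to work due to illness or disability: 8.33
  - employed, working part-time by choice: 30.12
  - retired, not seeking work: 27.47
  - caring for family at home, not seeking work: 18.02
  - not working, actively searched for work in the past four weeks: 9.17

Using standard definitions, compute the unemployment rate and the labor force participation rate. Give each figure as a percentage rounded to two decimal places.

Unemployment rate ≈ 7.52%; labor force participation rate ≈ 71.59%.

Employed = 95.88 + 5.04 + 30.12 = 131.04 million (anyone who worked, including part-time for economic reasons, counts as employed).
Unemployed = 1.48 + 9.17 = 10.65 million (jobless and actively searching, or on temporary layoff).
Labor force = 131.04 + 10.65 = 141.69 million.
Not in labor force = 2.40 + 8.33 + 27.47 + 18.02 = 56.22 million (those not working and not actively searching are outside the labor force — including those who want a job but have given up searching).
Civilian working-age population = 141.69 + 56.22 = 197.91 million.
Unemployment rate = 10.65 / 141.69 = 7.52%.
Labor force participation rate = 141.69 / 197.91 = 71.59%.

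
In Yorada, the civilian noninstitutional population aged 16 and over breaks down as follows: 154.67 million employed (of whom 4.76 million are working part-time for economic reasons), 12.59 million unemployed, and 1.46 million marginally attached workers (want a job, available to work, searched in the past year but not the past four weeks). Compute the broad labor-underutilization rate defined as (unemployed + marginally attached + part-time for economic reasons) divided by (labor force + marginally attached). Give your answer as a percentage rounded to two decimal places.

Labor force = 154.67 + 12.59 = 167.26 million.
Numerator = 12.59 + 1.46 + 4.76 = 18.81 million.
Denominator = 167.26 + 1.46 = 168.72 million.
Broad rate = 18.81 / 168.72 = 11.15%.

Broad underutilization rate ≈ 11.15%.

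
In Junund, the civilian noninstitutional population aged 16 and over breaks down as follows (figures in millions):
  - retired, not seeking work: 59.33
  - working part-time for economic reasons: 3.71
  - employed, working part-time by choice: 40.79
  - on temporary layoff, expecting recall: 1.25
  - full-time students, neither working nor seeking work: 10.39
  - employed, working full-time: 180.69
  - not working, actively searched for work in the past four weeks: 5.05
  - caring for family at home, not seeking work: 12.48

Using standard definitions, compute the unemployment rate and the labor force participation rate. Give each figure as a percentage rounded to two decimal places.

Unemployment rate ≈ 2.72%; labor force participation rate ≈ 73.80%.

Employed = 3.71 + 40.79 + 180.69 = 225.19 million (anyone who worked, including part-time for economic reasons, counts as employed).
Unemployed = 1.25 + 5.05 = 6.30 million (jobless and actively searching, or on temporary layoff).
Labor force = 225.19 + 6.30 = 231.49 million.
Not in labor force = 59.33 + 10.39 + 12.48 = 82.20 million (those not working and not actively searching are outside the labor force).
Civilian working-age population = 231.49 + 82.20 = 313.69 million.
Unemployment rate = 6.30 / 231.49 = 2.72%.
Labor force participation rate = 231.49 / 313.69 = 73.80%.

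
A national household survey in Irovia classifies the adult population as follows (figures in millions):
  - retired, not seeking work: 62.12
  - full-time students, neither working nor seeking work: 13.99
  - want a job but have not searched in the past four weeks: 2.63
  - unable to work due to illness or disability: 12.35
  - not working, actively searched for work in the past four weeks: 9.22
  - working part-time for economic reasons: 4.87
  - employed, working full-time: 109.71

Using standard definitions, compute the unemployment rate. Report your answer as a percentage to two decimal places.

Unemployment rate ≈ 7.45%.

Employed = 4.87 + 109.71 = 114.58 million (anyone who worked, including part-time for economic reasons, counts as employed).
Unemployed = 9.22 million.
Labor force = 114.58 + 9.22 = 123.80 million.
Unemployment rate = 9.22 / 123.80 = 7.45%.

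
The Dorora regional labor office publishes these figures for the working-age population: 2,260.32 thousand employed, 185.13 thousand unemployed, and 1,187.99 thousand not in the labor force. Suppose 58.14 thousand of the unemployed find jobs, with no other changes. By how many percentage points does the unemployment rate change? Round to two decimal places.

The unemployment rate changes by −2.38 percentage points.

Initially, labor force = 2,260.32 + 185.13 = 2,445.45 thousand, so u = 185.13/2,445.45 = 7.57%.
After the change, unemployed falls and employed rises by 58.14; labor force unchanged → E = 2,318.46, U = 126.99, labor force = 2,445.45 thousand.
New unemployment rate = 126.99 / 2,445.45 = 5.19%.
Change = 5.19% − 7.57% = −2.38 percentage points.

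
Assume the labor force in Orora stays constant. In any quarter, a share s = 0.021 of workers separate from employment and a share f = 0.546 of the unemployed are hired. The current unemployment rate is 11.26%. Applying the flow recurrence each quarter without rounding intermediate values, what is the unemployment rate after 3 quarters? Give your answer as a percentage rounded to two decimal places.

With a fixed labor force, u_{t+1} = u_t + s·(1−u_t) − f·u_t = u_t·(1−s−f) + s.
Here 1−s−f = 0.433 and s = 0.021.
u_1 = 0.112600 × 0.433 + 0.021 = 0.069756.
u_2 = 0.069756 × 0.433 + 0.021 = 0.051204.
u_3 = 0.051204 × 0.433 + 0.021 = 0.043171.

Unemployment rate after three quarters ≈ 4.32%.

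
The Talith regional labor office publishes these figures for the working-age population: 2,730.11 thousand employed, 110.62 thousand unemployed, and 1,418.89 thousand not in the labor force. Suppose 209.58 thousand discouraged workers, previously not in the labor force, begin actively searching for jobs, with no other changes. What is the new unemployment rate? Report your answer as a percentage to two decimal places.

New unemployment rate ≈ 10.50%.

Initially, labor force = 2,730.11 + 110.62 = 2,840.73 thousand, so u = 110.62/2,840.73 = 3.89%.
After the change, unemployed and labor force both rise by 209.58 → E = 2,730.11, U = 320.20, labor force = 3,050.31 thousand.
New unemployment rate = 320.20 / 3,050.31 = 10.50%.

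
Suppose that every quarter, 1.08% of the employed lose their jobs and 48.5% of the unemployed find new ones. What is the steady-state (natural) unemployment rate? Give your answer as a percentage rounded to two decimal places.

Steady-state unemployment rate ≈ 2.18%.

At steady state the flows balance: s·E = f·U, so U/(E+U) = s/(s+f).
u* = 1.08 / (1.08 + 48.5) = 1.08 / 49.58 = 2.18%.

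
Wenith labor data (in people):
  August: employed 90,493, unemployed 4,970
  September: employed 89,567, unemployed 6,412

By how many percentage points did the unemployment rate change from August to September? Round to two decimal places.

August: labor force = 90,493 + 4,970 = 95,463; u = 4,970/95,463 = 5.21%.
September: labor force = 89,567 + 6,412 = 95,979; u = 6,412/95,979 = 6.68%.
Change = 6.68% − 5.21% = +1.47 pp.

The unemployment rate changed by +1.47 percentage points.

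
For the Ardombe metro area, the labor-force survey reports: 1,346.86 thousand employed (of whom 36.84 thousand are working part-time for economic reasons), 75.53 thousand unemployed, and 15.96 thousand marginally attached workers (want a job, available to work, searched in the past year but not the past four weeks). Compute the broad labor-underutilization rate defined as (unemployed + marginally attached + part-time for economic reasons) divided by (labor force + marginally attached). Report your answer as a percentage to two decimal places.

Broad underutilization rate ≈ 8.92%.

Labor force = 1,346.86 + 75.53 = 1,422.39 thousand.
Numerator = 75.53 + 15.96 + 36.84 = 128.33 thousand.
Denominator = 1,422.39 + 15.96 = 1,438.35 thousand.
Broad rate = 128.33 / 1,438.35 = 8.92%.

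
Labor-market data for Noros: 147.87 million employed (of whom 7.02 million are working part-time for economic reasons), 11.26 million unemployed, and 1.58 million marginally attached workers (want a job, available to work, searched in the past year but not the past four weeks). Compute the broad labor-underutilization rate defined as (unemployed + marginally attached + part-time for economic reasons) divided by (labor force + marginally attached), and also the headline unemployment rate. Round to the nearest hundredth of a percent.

Labor force = 147.87 + 11.26 = 159.13 million.
Numerator = 11.26 + 1.58 + 7.02 = 19.86 million.
Denominator = 159.13 + 1.58 = 160.71 million.
Broad rate = 19.86 / 160.71 = 12.36%.
Headline unemployment rate = 11.26 / 159.13 = 7.08%.

Broad underutilization rate ≈ 12.36%; headline unemployment rate ≈ 7.08%.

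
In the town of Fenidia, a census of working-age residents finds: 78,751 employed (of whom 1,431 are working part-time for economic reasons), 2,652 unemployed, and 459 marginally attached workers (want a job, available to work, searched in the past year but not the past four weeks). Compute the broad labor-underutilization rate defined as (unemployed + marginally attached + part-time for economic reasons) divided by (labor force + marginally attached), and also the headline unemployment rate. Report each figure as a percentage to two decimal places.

Broad underutilization rate ≈ 5.55%; headline unemployment rate ≈ 3.26%.

Labor force = 78,751 + 2,652 = 81,403.
Numerator = 2,652 + 459 + 1,431 = 4,542.
Denominator = 81,403 + 459 = 81,862.
Broad rate = 4,542 / 81,862 = 5.55%.
Headline unemployment rate = 2,652 / 81,403 = 3.26%.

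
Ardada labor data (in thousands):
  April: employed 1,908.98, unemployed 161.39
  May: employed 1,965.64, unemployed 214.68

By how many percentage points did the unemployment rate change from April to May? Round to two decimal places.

April: labor force = 1,908.98 + 161.39 = 2,070.37; u = 161.39/2,070.37 = 7.80%.
May: labor force = 1,965.64 + 214.68 = 2,180.32; u = 214.68/2,180.32 = 9.85%.
Change = 9.85% − 7.80% = +2.05 pp.

The unemployment rate changed by +2.05 percentage points.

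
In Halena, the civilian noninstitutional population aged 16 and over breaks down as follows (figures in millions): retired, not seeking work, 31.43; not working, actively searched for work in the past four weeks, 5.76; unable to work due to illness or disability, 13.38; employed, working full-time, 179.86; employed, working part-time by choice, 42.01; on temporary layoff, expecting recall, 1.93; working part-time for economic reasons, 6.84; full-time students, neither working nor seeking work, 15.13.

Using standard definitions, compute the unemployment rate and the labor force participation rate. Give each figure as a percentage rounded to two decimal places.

Employed = 179.86 + 42.01 + 6.84 = 228.71 million (anyone who worked, including part-time for economic reasons, counts as employed).
Unemployed = 5.76 + 1.93 = 7.69 million (jobless and actively searching, or on temporary layoff).
Labor force = 228.71 + 7.69 = 236.40 million.
Not in labor force = 31.43 + 13.38 + 15.13 = 59.94 million (those not working and not actively searching are outside the labor force).
Civilian working-age population = 236.40 + 59.94 = 296.34 million.
Unemployment rate = 7.69 / 236.40 = 3.25%.
Labor force participation rate = 236.40 / 296.34 = 79.77%.

Unemployment rate ≈ 3.25%; labor force participation rate ≈ 79.77%.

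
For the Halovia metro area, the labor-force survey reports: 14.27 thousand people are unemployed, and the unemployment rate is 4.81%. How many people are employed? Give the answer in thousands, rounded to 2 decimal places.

Labor force = U / u = 14.27 / 0.0481 ≈ 296.67 thousand.
Employed = labor force − unemployed = 296.67 − 14.27 = 282.40 thousand.

About 282.40 thousand are employed.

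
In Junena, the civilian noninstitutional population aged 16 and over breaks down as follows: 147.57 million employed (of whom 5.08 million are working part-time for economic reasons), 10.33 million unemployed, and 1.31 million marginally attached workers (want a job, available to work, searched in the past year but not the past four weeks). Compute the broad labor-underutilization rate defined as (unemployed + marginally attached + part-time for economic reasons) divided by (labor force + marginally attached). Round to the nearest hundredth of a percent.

Broad underutilization rate ≈ 10.50%.

Labor force = 147.57 + 10.33 = 157.90 million.
Numerator = 10.33 + 1.31 + 5.08 = 16.72 million.
Denominator = 157.90 + 1.31 = 159.21 million.
Broad rate = 16.72 / 159.21 = 10.50%.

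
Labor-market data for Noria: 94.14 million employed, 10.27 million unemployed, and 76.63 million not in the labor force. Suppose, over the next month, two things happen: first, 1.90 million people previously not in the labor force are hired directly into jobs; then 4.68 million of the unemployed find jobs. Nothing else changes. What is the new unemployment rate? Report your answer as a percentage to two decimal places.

Initially, labor force = 94.14 + 10.27 = 104.41 million, so u = 10.27/104.41 = 9.84%.
After the first change, employed and labor force both rise by 1.90; unemployed unchanged → E = 96.04, U = 10.27, labor force = 106.31 million.
After the second change, unemployed falls and employed rises by 4.68; labor force unchanged → E = 100.72, U = 5.59, labor force = 106.31 million.
New unemployment rate = 5.59 / 106.31 = 5.26%.

New unemployment rate ≈ 5.26%.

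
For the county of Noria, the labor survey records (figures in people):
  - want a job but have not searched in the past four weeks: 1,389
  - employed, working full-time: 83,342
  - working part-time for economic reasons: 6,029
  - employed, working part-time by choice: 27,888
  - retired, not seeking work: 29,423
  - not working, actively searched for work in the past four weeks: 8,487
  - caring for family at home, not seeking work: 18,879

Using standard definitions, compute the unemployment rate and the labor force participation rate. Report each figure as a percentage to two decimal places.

Employed = 83,342 + 6,029 + 27,888 = 117,259 (anyone who worked, including part-time for economic reasons, counts as employed).
Unemployed = 8,487.
Labor force = 117,259 + 8,487 = 125,746.
Not in labor force = 1,389 + 29,423 + 18,879 = 49,691 (those not working and not actively searching are outside the labor force — including those who want a job but have given up searching).
Civilian working-age population = 125,746 + 49,691 = 175,437.
Unemployment rate = 8,487 / 125,746 = 6.75%.
Labor force participation rate = 125,746 / 175,437 = 71.68%.

Unemployment rate ≈ 6.75%; labor force participation rate ≈ 71.68%.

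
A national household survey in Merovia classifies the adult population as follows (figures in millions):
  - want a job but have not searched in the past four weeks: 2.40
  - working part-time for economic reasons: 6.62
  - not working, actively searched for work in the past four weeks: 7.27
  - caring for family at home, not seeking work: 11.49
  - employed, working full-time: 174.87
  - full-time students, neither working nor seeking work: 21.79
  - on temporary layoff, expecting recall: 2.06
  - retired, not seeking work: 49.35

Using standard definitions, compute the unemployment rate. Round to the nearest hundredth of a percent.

Unemployment rate ≈ 4.89%.

Employed = 6.62 + 174.87 = 181.49 million (anyone who worked, including part-time for economic reasons, counts as employed).
Unemployed = 7.27 + 2.06 = 9.33 million (jobless and actively searching, or on temporary layoff).
Labor force = 181.49 + 9.33 = 190.82 million.
Unemployment rate = 9.33 / 190.82 = 4.89%.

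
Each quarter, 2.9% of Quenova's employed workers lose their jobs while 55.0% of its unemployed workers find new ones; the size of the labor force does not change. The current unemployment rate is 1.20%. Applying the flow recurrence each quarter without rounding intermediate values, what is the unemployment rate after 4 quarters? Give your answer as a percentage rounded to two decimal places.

With a fixed labor force, u_{t+1} = u_t + s·(1−u_t) − f·u_t = u_t·(1−s−f) + s.
Here 1−s−f = 0.421 and s = 0.029.
u_1 = 0.012000 × 0.421 + 0.029 = 0.034052.
u_2 = 0.034052 × 0.421 + 0.029 = 0.043336.
u_3 = 0.043336 × 0.421 + 0.029 = 0.047244.
u_4 = 0.047244 × 0.421 + 0.029 = 0.048890.

Unemployment rate after four quarters ≈ 4.89%.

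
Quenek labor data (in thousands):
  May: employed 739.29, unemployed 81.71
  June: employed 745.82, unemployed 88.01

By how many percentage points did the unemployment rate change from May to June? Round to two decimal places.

May: labor force = 739.29 + 81.71 = 821.00; u = 81.71/821.00 = 9.95%.
June: labor force = 745.82 + 88.01 = 833.83; u = 88.01/833.83 = 10.55%.
Change = 10.55% − 9.95% = +0.60 pp.

The unemployment rate changed by +0.60 percentage points.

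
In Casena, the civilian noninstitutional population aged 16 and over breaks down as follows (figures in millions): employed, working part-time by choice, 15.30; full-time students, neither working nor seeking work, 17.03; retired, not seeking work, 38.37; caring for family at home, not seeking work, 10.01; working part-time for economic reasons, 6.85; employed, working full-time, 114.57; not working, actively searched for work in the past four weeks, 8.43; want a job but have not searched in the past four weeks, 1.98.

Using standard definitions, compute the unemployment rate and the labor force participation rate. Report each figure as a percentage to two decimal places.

Unemployment rate ≈ 5.81%; labor force participation rate ≈ 68.29%.

Employed = 15.30 + 6.85 + 114.57 = 136.72 million (anyone who worked, including part-time for economic reasons, counts as employed).
Unemployed = 8.43 million.
Labor force = 136.72 + 8.43 = 145.15 million.
Not in labor force = 17.03 + 38.37 + 10.01 + 1.98 = 67.39 million (those not working and not actively searching are outside the labor force — including those who want a job but have given up searching).
Civilian working-age population = 145.15 + 67.39 = 212.54 million.
Unemployment rate = 8.43 / 145.15 = 5.81%.
Labor force participation rate = 145.15 / 212.54 = 68.29%.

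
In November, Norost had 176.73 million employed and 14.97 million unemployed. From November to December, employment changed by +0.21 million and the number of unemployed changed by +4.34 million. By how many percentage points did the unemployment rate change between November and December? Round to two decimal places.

The unemployment rate changed by +2.03 percentage points.

November: labor force = 176.73 + 14.97 = 191.70; u = 14.97/191.70 = 7.81%.
December: labor force = 176.94 + 19.31 = 196.25; u = 19.31/196.25 = 9.84%.
Change = 9.84% − 7.81% = +2.03 pp.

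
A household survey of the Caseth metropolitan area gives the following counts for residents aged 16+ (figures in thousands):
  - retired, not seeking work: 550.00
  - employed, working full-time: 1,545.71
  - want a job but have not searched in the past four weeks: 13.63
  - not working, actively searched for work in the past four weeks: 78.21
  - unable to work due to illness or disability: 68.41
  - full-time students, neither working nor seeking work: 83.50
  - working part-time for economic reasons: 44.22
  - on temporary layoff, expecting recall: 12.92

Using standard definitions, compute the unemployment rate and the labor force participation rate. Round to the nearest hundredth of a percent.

Unemployment rate ≈ 5.42%; labor force participation rate ≈ 70.14%.

Employed = 1,545.71 + 44.22 = 1,589.93 thousand (anyone who worked, including part-time for economic reasons, counts as employed).
Unemployed = 78.21 + 12.92 = 91.13 thousand (jobless and actively searching, or on temporary layoff).
Labor force = 1,589.93 + 91.13 = 1,681.06 thousand.
Not in labor force = 550.00 + 13.63 + 68.41 + 83.50 = 715.54 thousand (those not working and not actively searching are outside the labor force — including those who want a job but have given up searching).
Civilian working-age population = 1,681.06 + 715.54 = 2,396.60 thousand.
Unemployment rate = 91.13 / 1,681.06 = 5.42%.
Labor force participation rate = 1,681.06 / 2,396.60 = 70.14%.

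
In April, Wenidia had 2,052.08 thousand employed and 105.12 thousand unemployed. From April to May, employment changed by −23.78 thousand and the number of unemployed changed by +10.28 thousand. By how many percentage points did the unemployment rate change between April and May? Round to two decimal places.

April: labor force = 2,052.08 + 105.12 = 2,157.20; u = 105.12/2,157.20 = 4.87%.
May: labor force = 2,028.30 + 115.40 = 2,143.70; u = 115.40/2,143.70 = 5.38%.
Change = 5.38% − 4.87% = +0.51 pp.

The unemployment rate changed by +0.51 percentage points.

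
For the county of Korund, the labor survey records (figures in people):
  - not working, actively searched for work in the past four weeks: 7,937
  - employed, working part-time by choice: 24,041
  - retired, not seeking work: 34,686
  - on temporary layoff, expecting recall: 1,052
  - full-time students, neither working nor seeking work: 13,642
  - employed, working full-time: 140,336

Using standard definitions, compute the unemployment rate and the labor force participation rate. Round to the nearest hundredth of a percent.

Employed = 24,041 + 140,336 = 164,377.
Unemployed = 7,937 + 1,052 = 8,989 (jobless and actively searching, or on temporary layoff).
Labor force = 164,377 + 8,989 = 173,366.
Not in labor force = 34,686 + 13,642 = 48,328 (those not working and not actively searching are outside the labor force).
Civilian working-age population = 173,366 + 48,328 = 221,694.
Unemployment rate = 8,989 / 173,366 = 5.18%.
Labor force participation rate = 173,366 / 221,694 = 78.20%.

Unemployment rate ≈ 5.18%; labor force participation rate ≈ 78.20%.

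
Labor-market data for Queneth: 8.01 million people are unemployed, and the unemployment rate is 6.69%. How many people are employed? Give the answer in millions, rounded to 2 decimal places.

About 111.72 million are employed.

Labor force = U / u = 8.01 / 0.0669 ≈ 119.73 million.
Employed = labor force − unemployed = 119.73 − 8.01 = 111.72 million.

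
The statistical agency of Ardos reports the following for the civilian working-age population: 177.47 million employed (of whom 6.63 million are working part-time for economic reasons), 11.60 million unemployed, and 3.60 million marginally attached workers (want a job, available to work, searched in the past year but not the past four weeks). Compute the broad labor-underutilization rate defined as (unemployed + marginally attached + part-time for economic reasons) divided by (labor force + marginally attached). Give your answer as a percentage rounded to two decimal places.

Broad underutilization rate ≈ 11.33%.

Labor force = 177.47 + 11.60 = 189.07 million.
Numerator = 11.60 + 3.60 + 6.63 = 21.83 million.
Denominator = 189.07 + 3.60 = 192.67 million.
Broad rate = 21.83 / 192.67 = 11.33%.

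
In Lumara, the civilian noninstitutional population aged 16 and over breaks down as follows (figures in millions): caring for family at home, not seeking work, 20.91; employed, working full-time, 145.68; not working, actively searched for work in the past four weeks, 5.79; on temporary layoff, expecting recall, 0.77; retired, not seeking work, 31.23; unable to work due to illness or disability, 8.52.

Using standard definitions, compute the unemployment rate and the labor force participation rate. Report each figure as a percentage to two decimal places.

Unemployment rate ≈ 4.31%; labor force participation rate ≈ 71.51%.

Employed = 145.68 million.
Unemployed = 5.79 + 0.77 = 6.56 million (jobless and actively searching, or on temporary layoff).
Labor force = 145.68 + 6.56 = 152.24 million.
Not in labor force = 20.91 + 31.23 + 8.52 = 60.66 million (those not working and not actively searching are outside the labor force).
Civilian working-age population = 152.24 + 60.66 = 212.90 million.
Unemployment rate = 6.56 / 152.24 = 4.31%.
Labor force participation rate = 152.24 / 212.90 = 71.51%.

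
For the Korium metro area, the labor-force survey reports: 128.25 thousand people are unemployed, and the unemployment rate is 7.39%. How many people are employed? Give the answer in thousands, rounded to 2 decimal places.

Labor force = U / u = 128.25 / 0.0739 ≈ 1,735.45 thousand.
Employed = labor force − unemployed = 1,735.45 − 128.25 = 1,607.20 thousand.

About 1,607.20 thousand are employed.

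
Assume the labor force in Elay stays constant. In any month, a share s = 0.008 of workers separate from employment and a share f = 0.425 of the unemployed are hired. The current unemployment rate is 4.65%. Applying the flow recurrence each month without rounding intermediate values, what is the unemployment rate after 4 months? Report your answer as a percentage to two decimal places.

With a fixed labor force, u_{t+1} = u_t + s·(1−u_t) − f·u_t = u_t·(1−s−f) + s.
Here 1−s−f = 0.567 and s = 0.008.
u_1 = 0.046500 × 0.567 + 0.008 = 0.034365.
u_2 = 0.034365 × 0.567 + 0.008 = 0.027485.
u_3 = 0.027485 × 0.567 + 0.008 = 0.023584.
u_4 = 0.023584 × 0.567 + 0.008 = 0.021372.

Unemployment rate after four months ≈ 2.14%.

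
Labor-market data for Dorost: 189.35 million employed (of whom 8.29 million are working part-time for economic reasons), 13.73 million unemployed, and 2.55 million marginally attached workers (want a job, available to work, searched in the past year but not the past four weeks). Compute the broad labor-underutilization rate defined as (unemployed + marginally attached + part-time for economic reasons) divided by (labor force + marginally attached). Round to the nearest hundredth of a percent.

Broad underutilization rate ≈ 11.95%.

Labor force = 189.35 + 13.73 = 203.08 million.
Numerator = 13.73 + 2.55 + 8.29 = 24.57 million.
Denominator = 203.08 + 2.55 = 205.63 million.
Broad rate = 24.57 / 205.63 = 11.95%.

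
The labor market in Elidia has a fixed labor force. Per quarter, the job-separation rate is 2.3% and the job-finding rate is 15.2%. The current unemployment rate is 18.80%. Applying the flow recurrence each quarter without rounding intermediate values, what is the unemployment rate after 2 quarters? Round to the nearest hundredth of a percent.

Unemployment rate after two quarters ≈ 16.99%.

With a fixed labor force, u_{t+1} = u_t + s·(1−u_t) − f·u_t = u_t·(1−s−f) + s.
Here 1−s−f = 0.825 and s = 0.023.
u_1 = 0.188000 × 0.825 + 0.023 = 0.178100.
u_2 = 0.178100 × 0.825 + 0.023 = 0.169932.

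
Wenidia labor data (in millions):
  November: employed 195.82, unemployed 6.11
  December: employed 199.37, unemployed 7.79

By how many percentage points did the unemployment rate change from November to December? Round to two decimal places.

The unemployment rate changed by +0.73 percentage points.

November: labor force = 195.82 + 6.11 = 201.93; u = 6.11/201.93 = 3.03%.
December: labor force = 199.37 + 7.79 = 207.16; u = 7.79/207.16 = 3.76%.
Change = 3.76% − 3.03% = +0.73 pp.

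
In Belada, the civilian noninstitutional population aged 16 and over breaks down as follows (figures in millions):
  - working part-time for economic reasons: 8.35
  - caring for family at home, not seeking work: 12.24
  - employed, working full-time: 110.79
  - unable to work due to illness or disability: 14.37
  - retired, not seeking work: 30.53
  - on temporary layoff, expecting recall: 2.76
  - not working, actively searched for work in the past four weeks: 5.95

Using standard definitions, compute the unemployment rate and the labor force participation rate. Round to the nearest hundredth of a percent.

Unemployment rate ≈ 6.81%; labor force participation rate ≈ 69.11%.

Employed = 8.35 + 110.79 = 119.14 million (anyone who worked, including part-time for economic reasons, counts as employed).
Unemployed = 2.76 + 5.95 = 8.71 million (jobless and actively searching, or on temporary layoff).
Labor force = 119.14 + 8.71 = 127.85 million.
Not in labor force = 12.24 + 14.37 + 30.53 = 57.14 million (those not working and not actively searching are outside the labor force).
Civilian working-age population = 127.85 + 57.14 = 184.99 million.
Unemployment rate = 8.71 / 127.85 = 6.81%.
Labor force participation rate = 127.85 / 184.99 = 69.11%.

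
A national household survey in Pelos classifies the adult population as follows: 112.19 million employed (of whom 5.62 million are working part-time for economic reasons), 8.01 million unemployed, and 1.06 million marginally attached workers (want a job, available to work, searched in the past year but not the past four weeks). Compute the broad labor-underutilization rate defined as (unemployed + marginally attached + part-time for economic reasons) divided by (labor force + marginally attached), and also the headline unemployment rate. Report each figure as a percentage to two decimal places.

Labor force = 112.19 + 8.01 = 120.20 million.
Numerator = 8.01 + 1.06 + 5.62 = 14.69 million.
Denominator = 120.20 + 1.06 = 121.26 million.
Broad rate = 14.69 / 121.26 = 12.11%.
Headline unemployment rate = 8.01 / 120.20 = 6.66%.

Broad underutilization rate ≈ 12.11%; headline unemployment rate ≈ 6.66%.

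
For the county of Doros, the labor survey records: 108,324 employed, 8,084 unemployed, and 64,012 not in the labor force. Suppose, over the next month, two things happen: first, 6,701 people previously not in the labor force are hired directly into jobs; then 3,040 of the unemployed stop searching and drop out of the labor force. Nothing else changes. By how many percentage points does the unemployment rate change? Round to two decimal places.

The unemployment rate changes by −2.74 percentage points.

Initially, labor force = 108,324 + 8,084 = 116,408, so u = 8,084/116,408 = 6.94%.
After the first change, employed and labor force both rise by 6,701; unemployed unchanged → E = 115,025, U = 8,084, labor force = 123,109.
After the second change, unemployed and labor force both fall by 3,040 → E = 115,025, U = 5,044, labor force = 120,069.
New unemployment rate = 5,044 / 120,069 = 4.20%.
Change = 4.20% − 6.94% = −2.74 percentage points.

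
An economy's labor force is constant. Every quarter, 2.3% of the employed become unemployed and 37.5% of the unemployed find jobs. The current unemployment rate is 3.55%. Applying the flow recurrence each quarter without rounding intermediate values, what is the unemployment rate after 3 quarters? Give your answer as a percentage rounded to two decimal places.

Unemployment rate after three quarters ≈ 5.29%.

With a fixed labor force, u_{t+1} = u_t + s·(1−u_t) − f·u_t = u_t·(1−s−f) + s.
Here 1−s−f = 0.602 and s = 0.023.
u_1 = 0.035500 × 0.602 + 0.023 = 0.044371.
u_2 = 0.044371 × 0.602 + 0.023 = 0.049711.
u_3 = 0.049711 × 0.602 + 0.023 = 0.052926.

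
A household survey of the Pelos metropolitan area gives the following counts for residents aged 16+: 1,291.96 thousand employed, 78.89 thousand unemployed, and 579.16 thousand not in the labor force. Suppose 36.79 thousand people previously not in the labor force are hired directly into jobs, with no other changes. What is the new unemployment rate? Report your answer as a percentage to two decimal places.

Initially, labor force = 1,291.96 + 78.89 = 1,370.85 thousand, so u = 78.89/1,370.85 = 5.75%.
After the change, employed and labor force both rise by 36.79; unemployed unchanged → E = 1,328.75, U = 78.89, labor force = 1,407.64 thousand.
New unemployment rate = 78.89 / 1,407.64 = 5.60%.

New unemployment rate ≈ 5.60%.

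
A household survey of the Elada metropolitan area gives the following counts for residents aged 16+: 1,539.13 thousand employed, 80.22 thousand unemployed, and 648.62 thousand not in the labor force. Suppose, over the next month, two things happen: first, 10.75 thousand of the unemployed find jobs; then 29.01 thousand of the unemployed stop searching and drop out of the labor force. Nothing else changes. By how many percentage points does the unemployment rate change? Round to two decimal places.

Initially, labor force = 1,539.13 + 80.22 = 1,619.35 thousand, so u = 80.22/1,619.35 = 4.95%.
After the first change, unemployed falls and employed rises by 10.75; labor force unchanged → E = 1,549.88, U = 69.47, labor force = 1,619.35 thousand.
After the second change, unemployed and labor force both fall by 29.01 → E = 1,549.88, U = 40.46, labor force = 1,590.34 thousand.
New unemployment rate = 40.46 / 1,590.34 = 2.54%.
Change = 2.54% − 4.95% = −2.41 percentage points.

The unemployment rate changes by −2.41 percentage points.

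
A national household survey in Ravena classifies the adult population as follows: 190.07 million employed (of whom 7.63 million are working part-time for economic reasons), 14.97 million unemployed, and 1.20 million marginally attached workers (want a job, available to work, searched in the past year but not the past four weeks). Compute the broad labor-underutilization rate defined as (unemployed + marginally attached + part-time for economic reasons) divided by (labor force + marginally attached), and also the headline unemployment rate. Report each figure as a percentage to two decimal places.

Labor force = 190.07 + 14.97 = 205.04 million.
Numerator = 14.97 + 1.20 + 7.63 = 23.80 million.
Denominator = 205.04 + 1.20 = 206.24 million.
Broad rate = 23.80 / 206.24 = 11.54%.
Headline unemployment rate = 14.97 / 205.04 = 7.30%.

Broad underutilization rate ≈ 11.54%; headline unemployment rate ≈ 7.30%.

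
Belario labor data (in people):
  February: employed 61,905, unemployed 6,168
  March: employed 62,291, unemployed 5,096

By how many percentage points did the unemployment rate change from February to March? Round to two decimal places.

The unemployment rate changed by −1.50 percentage points.

February: labor force = 61,905 + 6,168 = 68,073; u = 6,168/68,073 = 9.06%.
March: labor force = 62,291 + 5,096 = 67,387; u = 5,096/67,387 = 7.56%.
Change = 7.56% − 9.06% = −1.50 pp.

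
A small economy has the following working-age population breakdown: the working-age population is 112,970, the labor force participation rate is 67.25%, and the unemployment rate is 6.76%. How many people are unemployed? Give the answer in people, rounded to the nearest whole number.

Labor force = 0.6725 × 112,970 = 75,972.
Unemployed = 0.0676 × 75,972 ≈ 5,136.

About 5,136 are unemployed.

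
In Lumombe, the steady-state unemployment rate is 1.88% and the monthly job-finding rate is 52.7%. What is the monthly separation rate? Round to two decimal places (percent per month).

From u* = s/(s+f): s = u·f/(1−u).
s = 0.0188 × 52.7 / (1 − 0.0188) = 0.9908 / 0.9812 ≈ 1.01% per month.

Separation rate ≈ 1.01% per month.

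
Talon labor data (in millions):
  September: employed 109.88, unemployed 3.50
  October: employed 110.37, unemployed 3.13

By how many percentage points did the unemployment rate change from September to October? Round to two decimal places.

The unemployment rate changed by −0.33 percentage points.

September: labor force = 109.88 + 3.50 = 113.38; u = 3.50/113.38 = 3.09%.
October: labor force = 110.37 + 3.13 = 113.50; u = 3.13/113.50 = 2.76%.
Change = 2.76% − 3.09% = −0.33 pp.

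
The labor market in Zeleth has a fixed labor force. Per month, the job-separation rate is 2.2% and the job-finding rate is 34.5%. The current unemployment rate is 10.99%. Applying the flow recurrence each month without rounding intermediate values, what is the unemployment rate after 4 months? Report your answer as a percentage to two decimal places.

Unemployment rate after four months ≈ 6.80%.

With a fixed labor force, u_{t+1} = u_t + s·(1−u_t) − f·u_t = u_t·(1−s−f) + s.
Here 1−s−f = 0.633 and s = 0.022.
u_1 = 0.109900 × 0.633 + 0.022 = 0.091567.
u_2 = 0.091567 × 0.633 + 0.022 = 0.079962.
u_3 = 0.079962 × 0.633 + 0.022 = 0.072616.
u_4 = 0.072616 × 0.633 + 0.022 = 0.067966.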